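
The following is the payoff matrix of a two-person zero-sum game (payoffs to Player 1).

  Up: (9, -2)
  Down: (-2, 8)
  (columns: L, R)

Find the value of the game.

68/21

Row minima: Up → -2, Down → -2; maximin = -2.
Column maxima: L → 9, R → 8; minimax = 8.
-2 ≠ 8, so there is no saddle point; optimal play is mixed.
Let Player 1 play Up with probability p. Expected payoff against L: 9p + (-2)(1−p) = 11p − 2; against R: (-2)p + 8(1−p) = −10p + 8.
Setting these equal: 11p − 2 = −10p + 8 ⇒ 21p = 10 ⇒ p = 10/21, and the value is (11)·(10/21) − 2 = 68/21.
For Player 2: with q = P(L), equating Up's and Down's payoffs gives 11q − 2 = −10q + 8 ⇒ q = 10/21.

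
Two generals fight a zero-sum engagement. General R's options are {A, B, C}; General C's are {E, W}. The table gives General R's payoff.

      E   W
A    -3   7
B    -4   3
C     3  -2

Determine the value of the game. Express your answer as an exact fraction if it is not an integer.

Row minima: A → -3, B → -4, C → -2; maximin = -2.
Column maxima: E → 3, W → 7; minimax = 3.
-2 ≠ 3, so there is no saddle point; optimal play is mixed.
B is strictly dominated by A, so General R never plays it.
On the remaining 2×2 (A, C vs E, W):
Let General R play A with probability p. Expected payoff against E: (-3)p + 3(1−p) = −6p + 3; against W: 7p + (-2)(1−p) = 9p − 2.
Setting these equal: −6p + 3 = 9p − 2 ⇒ −15p = -5 ⇒ p = 1/3, and the value is (-6)·(1/3) + 3 = 1.
For General C: with q = P(E), equating A's and C's payoffs gives −10q + 7 = 5q − 2 ⇒ q = 3/5.

1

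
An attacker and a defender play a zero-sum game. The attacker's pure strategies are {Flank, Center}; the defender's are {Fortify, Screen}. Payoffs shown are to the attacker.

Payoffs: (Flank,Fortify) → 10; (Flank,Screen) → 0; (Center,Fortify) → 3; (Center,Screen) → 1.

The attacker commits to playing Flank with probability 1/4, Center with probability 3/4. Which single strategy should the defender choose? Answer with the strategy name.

Screen

If the defender plays Fortify, the attacker's expected payoff is (1/4)·10 + (3/4)·3 = 19/4.
If the defender plays Screen, the attacker's expected payoff is (1/4)·0 + (3/4)·1 = 3/4.
The defender minimizes the attacker's payoff; the smallest is 3/4, so the best response is Screen.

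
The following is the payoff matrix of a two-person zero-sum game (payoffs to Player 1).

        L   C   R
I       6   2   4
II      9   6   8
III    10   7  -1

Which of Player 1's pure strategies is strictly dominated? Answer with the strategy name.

II gives a strictly higher payoff than I against every column: 9 > 6, 6 > 2, 8 > 4.
So I is strictly dominated and Player 1 never plays it.

I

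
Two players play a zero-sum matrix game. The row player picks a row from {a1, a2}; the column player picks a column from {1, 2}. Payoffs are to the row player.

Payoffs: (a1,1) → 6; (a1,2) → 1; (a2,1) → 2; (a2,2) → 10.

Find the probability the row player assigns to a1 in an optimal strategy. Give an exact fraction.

Row minima: a1 → 1, a2 → 2; maximin = 2.
Column maxima: 1 → 6, 2 → 10; minimax = 6.
2 ≠ 6, so there is no saddle point; optimal play is mixed.
Let the row player play a1 with probability p. Expected payoff against 1: 6p + 2(1−p) = 4p + 2; against 2: 1p + 10(1−p) = −9p + 10.
Setting these equal: 4p + 2 = −9p + 10 ⇒ 13p = 8 ⇒ p = 8/13, and the value is (4)·(8/13) + 2 = 58/13.
For the column player: with q = P(1), equating a1's and a2's payoffs gives 5q + 1 = −8q + 10 ⇒ q = 9/13.

8/13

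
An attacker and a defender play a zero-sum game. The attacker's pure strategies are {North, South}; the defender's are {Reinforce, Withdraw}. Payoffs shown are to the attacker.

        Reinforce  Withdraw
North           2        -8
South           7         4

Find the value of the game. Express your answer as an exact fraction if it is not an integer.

Row minima: North → -8, South → 4; maximin = 4.
Column maxima: Reinforce → 7, Withdraw → 4; minimax = 4.
Since maximin = minimax = 4, there is a saddle point and the value is 4.

4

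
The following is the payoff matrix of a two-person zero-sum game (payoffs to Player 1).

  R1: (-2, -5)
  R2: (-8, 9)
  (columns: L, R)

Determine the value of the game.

Row minima: R1 → -5, R2 → -8; maximin = -5.
Column maxima: L → -2, R → 9; minimax = -2.
-5 ≠ -2, so there is no saddle point; optimal play is mixed.
Let Player 1 play R1 with probability p. Expected payoff against L: (-2)p + (-8)(1−p) = 6p − 8; against R: (-5)p + 9(1−p) = −14p + 9.
Setting these equal: 6p − 8 = −14p + 9 ⇒ 20p = 17 ⇒ p = 17/20, and the value is (6)·(17/20) − 8 = -29/10.
For Player 2: with q = P(L), equating R1's and R2's payoffs gives 3q − 5 = −17q + 9 ⇒ q = 7/10.

-29/10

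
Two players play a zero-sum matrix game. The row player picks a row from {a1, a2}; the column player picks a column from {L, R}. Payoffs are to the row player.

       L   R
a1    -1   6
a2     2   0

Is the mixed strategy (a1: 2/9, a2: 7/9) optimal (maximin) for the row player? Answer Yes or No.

Yes

Against L this mix gives (2/9)·(-1) + (7/9)·2 = 4/3.
Against R this mix gives (2/9)·6 + (7/9)·0 = 4/3.
All of the column player's active replies (L, R) yield 4/3, and no column does worse for the row player. The mix makes the column player indifferent and guarantees 4/3, so it is optimal.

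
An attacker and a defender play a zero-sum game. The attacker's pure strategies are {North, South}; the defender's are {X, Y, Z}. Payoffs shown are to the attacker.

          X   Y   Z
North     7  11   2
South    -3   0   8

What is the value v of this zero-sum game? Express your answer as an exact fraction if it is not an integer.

Row minima: North → 2, South → -3; maximin = 2.
Column maxima: X → 7, Y → 11, Z → 8; minimax = 7.
2 ≠ 7, so there is no saddle point; optimal play is mixed.
Y is strictly dominated by X (it gives the attacker strictly more in every row), so the defender never plays it.
On the remaining 2×2 (North, South vs X, Z):
Let the attacker play North with probability p. Expected payoff against X: 7p + (-3)(1−p) = 10p − 3; against Z: 2p + 8(1−p) = −6p + 8.
Setting these equal: 10p − 3 = −6p + 8 ⇒ 16p = 11 ⇒ p = 11/16, and the value is (10)·(11/16) − 3 = 31/8.
For the defender: with q = P(X), equating North's and South's payoffs gives 5q + 2 = −11q + 8 ⇒ q = 3/8.

31/8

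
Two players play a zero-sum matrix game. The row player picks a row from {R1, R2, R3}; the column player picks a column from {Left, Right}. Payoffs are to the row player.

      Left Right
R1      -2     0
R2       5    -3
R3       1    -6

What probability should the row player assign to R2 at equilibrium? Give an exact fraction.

1/5

Row minima: R1 → -2, R2 → -3, R3 → -6; maximin = -2.
Column maxima: Left → 5, Right → 0; minimax = 0.
-2 ≠ 0, so there is no saddle point; optimal play is mixed.
R3 is strictly dominated by R2, so the row player never plays it.
On the remaining 2×2 (R1, R2 vs Left, Right):
Let the row player play R1 with probability p. Expected payoff against Left: (-2)p + 5(1−p) = −7p + 5; against Right: 0p + (-3)(1−p) = 3p − 3.
Setting these equal: −7p + 5 = 3p − 3 ⇒ −10p = -8 ⇒ p = 4/5, and the value is (-7)·(4/5) + 5 = -3/5.
For the column player: with q = P(Left), equating R1's and R2's payoffs gives −2q = 8q − 3 ⇒ q = 3/10.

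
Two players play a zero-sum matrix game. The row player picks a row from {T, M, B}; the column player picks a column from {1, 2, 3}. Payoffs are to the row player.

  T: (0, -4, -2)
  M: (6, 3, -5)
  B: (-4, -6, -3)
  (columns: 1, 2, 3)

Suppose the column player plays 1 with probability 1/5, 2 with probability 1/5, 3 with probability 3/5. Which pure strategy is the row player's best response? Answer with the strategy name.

M

Expected payoff of T: (1/5)·0 + (1/5)·(-4) + (3/5)·(-2) = -2.
Expected payoff of M: (1/5)·6 + (1/5)·3 + (3/5)·(-5) = -6/5.
Expected payoff of B: (1/5)·(-4) + (1/5)·(-6) + (3/5)·(-3) = -19/5.
The largest is -6/5, so the row player's best response is M.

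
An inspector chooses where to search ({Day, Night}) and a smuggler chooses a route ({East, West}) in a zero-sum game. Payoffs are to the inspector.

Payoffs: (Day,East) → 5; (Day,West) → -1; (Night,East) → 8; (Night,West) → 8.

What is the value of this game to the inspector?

Row minima: Day → -1, Night → 8; maximin = 8.
Column maxima: East → 8, West → 8; minimax = 8.
Since maximin = minimax = 8, there is a saddle point and the value is 8.

8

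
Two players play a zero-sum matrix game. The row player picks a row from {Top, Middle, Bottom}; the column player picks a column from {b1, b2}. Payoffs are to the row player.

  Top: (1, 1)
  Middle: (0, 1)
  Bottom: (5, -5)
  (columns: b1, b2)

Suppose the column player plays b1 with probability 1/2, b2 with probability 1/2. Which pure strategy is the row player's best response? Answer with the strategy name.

Expected payoff of Top: (1/2)·1 + (1/2)·1 = 1.
Expected payoff of Middle: (1/2)·0 + (1/2)·1 = 1/2.
Expected payoff of Bottom: (1/2)·5 + (1/2)·(-5) = 0.
The largest is 1, so the row player's best response is Top.

Top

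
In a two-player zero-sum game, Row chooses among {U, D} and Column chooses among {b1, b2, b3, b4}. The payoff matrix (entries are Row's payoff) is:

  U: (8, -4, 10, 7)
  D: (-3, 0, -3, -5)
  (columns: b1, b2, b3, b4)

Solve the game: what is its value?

Row minima: U → -4, D → -5; maximin = -4.
Column maxima: b1 → 8, b2 → 0, b3 → 10, b4 → 7; minimax = 0.
-4 ≠ 0, so there is no saddle point; optimal play is mixed.
b1 is strictly dominated by b4 (it gives Row strictly more in every row), so Column never plays it.
b3 is strictly dominated by b4 (it gives Row strictly more in every row), so Column never plays it.
On the remaining 2×2 (U, D vs b2, b4):
Let Row play U with probability p. Expected payoff against b2: (-4)p + 0(1−p) = −4p; against b4: 7p + (-5)(1−p) = 12p − 5.
Setting these equal: −4p = 12p − 5 ⇒ −16p = -5 ⇒ p = 5/16, and the value is (-4)·(5/16) = -5/4.
For Column: with q = P(b2), equating U's and D's payoffs gives −11q + 7 = 5q − 5 ⇒ q = 3/4.

-5/4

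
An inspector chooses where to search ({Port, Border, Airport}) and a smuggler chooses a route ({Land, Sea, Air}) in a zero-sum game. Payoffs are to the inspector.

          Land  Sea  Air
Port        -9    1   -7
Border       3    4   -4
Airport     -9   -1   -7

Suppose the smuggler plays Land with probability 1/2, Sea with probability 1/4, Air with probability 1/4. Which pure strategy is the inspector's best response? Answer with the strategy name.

Expected payoff of Port: (1/2)·(-9) + (1/4)·1 + (1/4)·(-7) = -6.
Expected payoff of Border: (1/2)·3 + (1/4)·4 + (1/4)·(-4) = 3/2.
Expected payoff of Airport: (1/2)·(-9) + (1/4)·(-1) + (1/4)·(-7) = -13/2.
The largest is 3/2, so the inspector's best response is Border.

Border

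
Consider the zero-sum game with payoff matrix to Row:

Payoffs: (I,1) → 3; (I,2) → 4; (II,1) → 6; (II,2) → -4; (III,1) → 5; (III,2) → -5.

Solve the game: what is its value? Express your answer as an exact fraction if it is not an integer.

36/11

Row minima: I → 3, II → -4, III → -5; maximin = 3.
Column maxima: 1 → 6, 2 → 4; minimax = 4.
3 ≠ 4, so there is no saddle point; optimal play is mixed.
III is strictly dominated by II, so Row never plays it.
On the remaining 2×2 (I, II vs 1, 2):
Let Row play I with probability p. Expected payoff against 1: 3p + 6(1−p) = −3p + 6; against 2: 4p + (-4)(1−p) = 8p − 4.
Setting these equal: −3p + 6 = 8p − 4 ⇒ −11p = -10 ⇒ p = 10/11, and the value is (-3)·(10/11) + 6 = 36/11.
For Column: with q = P(1), equating I's and II's payoffs gives −q + 4 = 10q − 4 ⇒ q = 8/11.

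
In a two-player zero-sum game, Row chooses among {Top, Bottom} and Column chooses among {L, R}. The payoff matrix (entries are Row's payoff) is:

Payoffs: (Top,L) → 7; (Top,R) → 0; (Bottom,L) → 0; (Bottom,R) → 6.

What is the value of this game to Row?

Row minima: Top → 0, Bottom → 0; maximin = 0.
Column maxima: L → 7, R → 6; minimax = 6.
0 ≠ 6, so there is no saddle point; optimal play is mixed.
Let Row play Top with probability p. Expected payoff against L: 7p + 0(1−p) = 7p; against R: 0p + 6(1−p) = −6p + 6.
Setting these equal: 7p = −6p + 6 ⇒ 13p = 6 ⇒ p = 6/13, and the value is (7)·(6/13) = 42/13.
For Column: with q = P(L), equating Top's and Bottom's payoffs gives 7q = −6q + 6 ⇒ q = 6/13.

42/13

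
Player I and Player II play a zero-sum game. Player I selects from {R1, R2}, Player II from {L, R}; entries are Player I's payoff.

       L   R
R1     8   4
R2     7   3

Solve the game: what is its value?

Row minima: R1 → 4, R2 → 3; maximin = 4.
Column maxima: L → 8, R → 4; minimax = 4.
Since maximin = minimax = 4, there is a saddle point and the value is 4.

4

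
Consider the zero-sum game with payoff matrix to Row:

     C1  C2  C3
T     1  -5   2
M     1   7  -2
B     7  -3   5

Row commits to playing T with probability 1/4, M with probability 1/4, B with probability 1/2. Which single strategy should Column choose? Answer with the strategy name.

C2

If Column plays C1, Row's expected payoff is (1/4)·1 + (1/4)·1 + (1/2)·7 = 4.
If Column plays C2, Row's expected payoff is (1/4)·(-5) + (1/4)·7 + (1/2)·(-3) = -1.
If Column plays C3, Row's expected payoff is (1/4)·2 + (1/4)·(-2) + (1/2)·5 = 5/2.
Column minimizes Row's payoff; the smallest is -1, so the best response is C2.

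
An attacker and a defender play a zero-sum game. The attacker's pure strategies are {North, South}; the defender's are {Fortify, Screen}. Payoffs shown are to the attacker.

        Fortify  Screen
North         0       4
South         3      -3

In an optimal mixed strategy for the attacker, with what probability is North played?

3/5

Row minima: North → 0, South → -3; maximin = 0.
Column maxima: Fortify → 3, Screen → 4; minimax = 3.
0 ≠ 3, so there is no saddle point; optimal play is mixed.
Let the attacker play North with probability p. Expected payoff against Fortify: 0p + 3(1−p) = −3p + 3; against Screen: 4p + (-3)(1−p) = 7p − 3.
Setting these equal: −3p + 3 = 7p − 3 ⇒ −10p = -6 ⇒ p = 3/5, and the value is (-3)·(3/5) + 3 = 6/5.
For the defender: with q = P(Fortify), equating North's and South's payoffs gives −4q + 4 = 6q − 3 ⇒ q = 7/10.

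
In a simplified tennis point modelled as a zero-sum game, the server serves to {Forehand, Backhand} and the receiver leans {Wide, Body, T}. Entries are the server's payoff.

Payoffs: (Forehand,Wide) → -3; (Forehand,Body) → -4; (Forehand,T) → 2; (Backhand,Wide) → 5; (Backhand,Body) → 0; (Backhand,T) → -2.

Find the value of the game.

Row minima: Forehand → -4, Backhand → -2; maximin = -2.
Column maxima: Wide → 5, Body → 0, T → 2; minimax = 0.
-2 ≠ 0, so there is no saddle point; optimal play is mixed.
Wide is strictly dominated by Body (it gives the server strictly more in every row), so the receiver never plays it.
On the remaining 2×2 (Forehand, Backhand vs Body, T):
Let the server play Forehand with probability p. Expected payoff against Body: (-4)p + 0(1−p) = −4p; against T: 2p + (-2)(1−p) = 4p − 2.
Setting these equal: −4p = 4p − 2 ⇒ −8p = -2 ⇒ p = 1/4, and the value is (-4)·(1/4) = -1.
For the receiver: with q = P(Body), equating Forehand's and Backhand's payoffs gives −6q + 2 = 2q − 2 ⇒ q = 1/2.

-1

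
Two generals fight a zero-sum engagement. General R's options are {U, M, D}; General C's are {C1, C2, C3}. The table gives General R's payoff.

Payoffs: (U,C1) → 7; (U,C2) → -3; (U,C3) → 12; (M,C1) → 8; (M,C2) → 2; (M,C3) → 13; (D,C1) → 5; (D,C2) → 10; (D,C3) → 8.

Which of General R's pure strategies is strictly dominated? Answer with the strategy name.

M gives a strictly higher payoff than U against every column: 8 > 7, 2 > -3, 13 > 12.
So U is strictly dominated and General R never plays it.

U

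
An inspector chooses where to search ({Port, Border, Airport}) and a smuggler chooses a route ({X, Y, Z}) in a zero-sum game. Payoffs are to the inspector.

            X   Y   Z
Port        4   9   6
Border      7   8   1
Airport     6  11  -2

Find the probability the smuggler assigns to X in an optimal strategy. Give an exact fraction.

5/8

Row minima: Port → 4, Border → 1, Airport → -2; maximin = 4.
Column maxima: X → 7, Y → 11, Z → 6; minimax = 6.
4 ≠ 6, so there is no saddle point; optimal play is mixed.
Y is strictly dominated by X (it gives the inspector strictly more in every row), so the smuggler never plays it.
With Y eliminated, Airport is strictly dominated by Border (Border gives the inspector strictly more in every remaining column), so the inspector never plays it.
On the remaining 2×2 (Port, Border vs X, Z):
Let the inspector play Port with probability p. Expected payoff against X: 4p + 7(1−p) = −3p + 7; against Z: 6p + 1(1−p) = 5p + 1.
Setting these equal: −3p + 7 = 5p + 1 ⇒ −8p = -6 ⇒ p = 3/4, and the value is (-3)·(3/4) + 7 = 19/4.
For the smuggler: with q = P(X), equating Port's and Border's payoffs gives −2q + 6 = 6q + 1 ⇒ q = 5/8.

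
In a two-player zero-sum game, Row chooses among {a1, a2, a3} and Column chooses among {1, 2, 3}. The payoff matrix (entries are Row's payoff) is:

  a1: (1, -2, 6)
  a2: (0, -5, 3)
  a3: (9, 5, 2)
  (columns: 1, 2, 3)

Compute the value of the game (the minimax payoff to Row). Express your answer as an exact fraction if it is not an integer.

34/11

Row minima: a1 → -2, a2 → -5, a3 → 2; maximin = 2.
Column maxima: 1 → 9, 2 → 5, 3 → 6; minimax = 5.
2 ≠ 5, so there is no saddle point; optimal play is mixed.
a2 is strictly dominated by a1, so Row never plays it.
1 is strictly dominated by 2 (it gives Row strictly more in every row), so Column never plays it.
On the remaining 2×2 (a1, a3 vs 2, 3):
Let Row play a1 with probability p. Expected payoff against 2: (-2)p + 5(1−p) = −7p + 5; against 3: 6p + 2(1−p) = 4p + 2.
Setting these equal: −7p + 5 = 4p + 2 ⇒ −11p = -3 ⇒ p = 3/11, and the value is (-7)·(3/11) + 5 = 34/11.
For Column: with q = P(2), equating a1's and a3's payoffs gives −8q + 6 = 3q + 2 ⇒ q = 4/11.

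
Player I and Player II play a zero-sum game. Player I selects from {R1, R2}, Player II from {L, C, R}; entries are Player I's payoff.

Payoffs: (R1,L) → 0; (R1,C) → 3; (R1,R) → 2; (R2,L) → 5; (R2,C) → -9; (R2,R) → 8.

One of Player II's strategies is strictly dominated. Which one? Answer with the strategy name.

L holds Player I's payoff strictly below R in every row: 0 < 2, 5 < 8.
So R is strictly dominated for Player II.

R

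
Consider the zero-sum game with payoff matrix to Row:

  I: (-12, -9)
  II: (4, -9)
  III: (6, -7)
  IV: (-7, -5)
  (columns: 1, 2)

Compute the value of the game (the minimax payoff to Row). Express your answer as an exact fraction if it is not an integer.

Row minima: I → -12, II → -9, III → -7, IV → -7; maximin = -7.
Column maxima: 1 → 6, 2 → -5; minimax = -5.
-7 ≠ -5, so there is no saddle point; optimal play is mixed.
I is strictly dominated by III, so Row never plays it.
II is strictly dominated by III, so Row never plays it.
On the remaining 2×2 (III, IV vs 1, 2):
Let Row play III with probability p. Expected payoff against 1: 6p + (-7)(1−p) = 13p − 7; against 2: (-7)p + (-5)(1−p) = −2p − 5.
Setting these equal: 13p − 7 = −2p − 5 ⇒ 15p = 2 ⇒ p = 2/15, and the value is (13)·(2/15) − 7 = -79/15.
For Column: with q = P(1), equating III's and IV's payoffs gives 13q − 7 = −2q − 5 ⇒ q = 2/15.

-79/15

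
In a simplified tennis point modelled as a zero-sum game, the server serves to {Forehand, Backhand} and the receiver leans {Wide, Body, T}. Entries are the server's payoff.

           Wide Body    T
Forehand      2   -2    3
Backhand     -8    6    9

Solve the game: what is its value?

Row minima: Forehand → -2, Backhand → -8; maximin = -2.
Column maxima: Wide → 2, Body → 6, T → 9; minimax = 2.
-2 ≠ 2, so there is no saddle point; optimal play is mixed.
T is strictly dominated by Wide (it gives the server strictly more in every row), so the receiver never plays it.
On the remaining 2×2 (Forehand, Backhand vs Wide, Body):
Let the server play Forehand with probability p. Expected payoff against Wide: 2p + (-8)(1−p) = 10p − 8; against Body: (-2)p + 6(1−p) = −8p + 6.
Setting these equal: 10p − 8 = −8p + 6 ⇒ 18p = 14 ⇒ p = 7/9, and the value is (10)·(7/9) − 8 = -2/9.
For the receiver: with q = P(Wide), equating Forehand's and Backhand's payoffs gives 4q − 2 = −14q + 6 ⇒ q = 4/9.

-2/9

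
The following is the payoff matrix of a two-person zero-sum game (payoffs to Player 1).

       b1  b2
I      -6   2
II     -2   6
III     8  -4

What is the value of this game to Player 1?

2

Row minima: I → -6, II → -2, III → -4; maximin = -2.
Column maxima: b1 → 8, b2 → 6; minimax = 6.
-2 ≠ 6, so there is no saddle point; optimal play is mixed.
I is strictly dominated by II, so Player 1 never plays it.
On the remaining 2×2 (II, III vs b1, b2):
Let Player 1 play II with probability p. Expected payoff against b1: (-2)p + 8(1−p) = −10p + 8; against b2: 6p + (-4)(1−p) = 10p − 4.
Setting these equal: −10p + 8 = 10p − 4 ⇒ −20p = -12 ⇒ p = 3/5, and the value is (-10)·(3/5) + 8 = 2.
For Player 2: with q = P(b1), equating II's and III's payoffs gives −8q + 6 = 12q − 4 ⇒ q = 1/2.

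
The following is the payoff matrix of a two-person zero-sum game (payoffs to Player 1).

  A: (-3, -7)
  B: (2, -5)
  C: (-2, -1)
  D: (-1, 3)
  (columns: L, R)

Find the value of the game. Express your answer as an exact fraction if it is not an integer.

1/11

Row minima: A → -7, B → -5, C → -2, D → -1; maximin = -1.
Column maxima: L → 2, R → 3; minimax = 2.
-1 ≠ 2, so there is no saddle point; optimal play is mixed.
A is strictly dominated by B, so Player 1 never plays it.
C is strictly dominated by D, so Player 1 never plays it.
On the remaining 2×2 (B, D vs L, R):
Let Player 1 play B with probability p. Expected payoff against L: 2p + (-1)(1−p) = 3p − 1; against R: (-5)p + 3(1−p) = −8p + 3.
Setting these equal: 3p − 1 = −8p + 3 ⇒ 11p = 4 ⇒ p = 4/11, and the value is (3)·(4/11) − 1 = 1/11.
For Player 2: with q = P(L), equating B's and D's payoffs gives 7q − 5 = −4q + 3 ⇒ q = 8/11.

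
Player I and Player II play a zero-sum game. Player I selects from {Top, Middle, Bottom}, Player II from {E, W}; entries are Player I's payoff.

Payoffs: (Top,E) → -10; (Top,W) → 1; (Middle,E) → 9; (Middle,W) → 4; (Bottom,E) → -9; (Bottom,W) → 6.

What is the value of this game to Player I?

9/2

Row minima: Top → -10, Middle → 4, Bottom → -9; maximin = 4.
Column maxima: E → 9, W → 6; minimax = 6.
4 ≠ 6, so there is no saddle point; optimal play is mixed.
Top is strictly dominated by Middle, so Player I never plays it.
On the remaining 2×2 (Middle, Bottom vs E, W):
Let Player I play Middle with probability p. Expected payoff against E: 9p + (-9)(1−p) = 18p − 9; against W: 4p + 6(1−p) = −2p + 6.
Setting these equal: 18p − 9 = −2p + 6 ⇒ 20p = 15 ⇒ p = 3/4, and the value is (18)·(3/4) − 9 = 9/2.
For Player II: with q = P(E), equating Middle's and Bottom's payoffs gives 5q + 4 = −15q + 6 ⇒ q = 1/10.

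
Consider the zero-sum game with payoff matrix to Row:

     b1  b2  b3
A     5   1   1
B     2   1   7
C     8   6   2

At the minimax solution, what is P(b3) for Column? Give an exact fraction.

Row minima: A → 1, B → 1, C → 2; maximin = 2.
Column maxima: b1 → 8, b2 → 6, b3 → 7; minimax = 6.
2 ≠ 6, so there is no saddle point; optimal play is mixed.
A is strictly dominated by C, so Row never plays it.
b1 is strictly dominated by b2 (it gives Row strictly more in every row), so Column never plays it.
On the remaining 2×2 (B, C vs b2, b3):
Let Row play B with probability p. Expected payoff against b2: 1p + 6(1−p) = −5p + 6; against b3: 7p + 2(1−p) = 5p + 2.
Setting these equal: −5p + 6 = 5p + 2 ⇒ −10p = -4 ⇒ p = 2/5, and the value is (-5)·(2/5) + 6 = 4.
For Column: with q = P(b2), equating B's and C's payoffs gives −6q + 7 = 4q + 2 ⇒ q = 1/2.

1/2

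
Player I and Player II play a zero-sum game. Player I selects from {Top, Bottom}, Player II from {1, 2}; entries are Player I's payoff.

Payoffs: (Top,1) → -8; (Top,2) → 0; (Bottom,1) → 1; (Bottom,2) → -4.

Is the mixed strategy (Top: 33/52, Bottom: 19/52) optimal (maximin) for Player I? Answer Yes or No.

No

Against 1 this mix gives (33/52)·(-8) + (19/52)·1 = -245/52.
Against 2 this mix gives (33/52)·0 + (19/52)·(-4) = -19/13.
Player II will play 1, holding Player I to -245/52. Shifting weight toward the row that does better against 1 would raise this floor (the equalizing mix achieves -32/13 against both 1 and 2), so the proposed strategy is not optimal.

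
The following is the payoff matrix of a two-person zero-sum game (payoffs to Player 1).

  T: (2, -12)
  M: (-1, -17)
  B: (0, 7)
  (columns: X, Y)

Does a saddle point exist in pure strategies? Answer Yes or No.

No

Row minima: T → -12, M → -17, B → 0; maximin = 0.
Column maxima: X → 2, Y → 7; minimax = 2.
0 ≠ 2, so no pure-strategy equilibrium exists.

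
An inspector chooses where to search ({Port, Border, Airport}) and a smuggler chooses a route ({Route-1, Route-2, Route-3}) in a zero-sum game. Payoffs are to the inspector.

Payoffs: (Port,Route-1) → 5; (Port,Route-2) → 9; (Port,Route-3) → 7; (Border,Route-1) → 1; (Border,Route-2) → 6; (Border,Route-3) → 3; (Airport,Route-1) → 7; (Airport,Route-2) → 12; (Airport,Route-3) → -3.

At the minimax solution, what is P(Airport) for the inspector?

1/6

Row minima: Port → 5, Border → 1, Airport → -3; maximin = 5.
Column maxima: Route-1 → 7, Route-2 → 12, Route-3 → 7; minimax = 7.
5 ≠ 7, so there is no saddle point; optimal play is mixed.
Border is strictly dominated by Port, so the inspector never plays it.
Route-2 is strictly dominated by Route-1 (it gives the inspector strictly more in every row), so the smuggler never plays it.
On the remaining 2×2 (Port, Airport vs Route-1, Route-3):
Let the inspector play Port with probability p. Expected payoff against Route-1: 5p + 7(1−p) = −2p + 7; against Route-3: 7p + (-3)(1−p) = 10p − 3.
Setting these equal: −2p + 7 = 10p − 3 ⇒ −12p = -10 ⇒ p = 5/6, and the value is (-2)·(5/6) + 7 = 16/3.
For the smuggler: with q = P(Route-1), equating Port's and Airport's payoffs gives −2q + 7 = 10q − 3 ⇒ q = 5/6.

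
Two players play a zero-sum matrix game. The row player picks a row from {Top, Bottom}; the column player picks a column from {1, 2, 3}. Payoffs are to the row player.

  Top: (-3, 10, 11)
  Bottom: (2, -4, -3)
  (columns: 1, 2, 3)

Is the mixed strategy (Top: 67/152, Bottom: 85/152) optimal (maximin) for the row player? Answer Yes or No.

No

Against 1 this mix gives (67/152)·(-3) + (85/152)·2 = -31/152.
Against 2 this mix gives (67/152)·10 + (85/152)·(-4) = 165/76.
Against 3 this mix gives (67/152)·11 + (85/152)·(-3) = 241/76.
The column player will play 1, holding the row player to -31/152. Shifting weight toward the row that does better against 1 would raise this floor (the equalizing mix achieves 8/19 against both 1 and 2), so the proposed strategy is not optimal.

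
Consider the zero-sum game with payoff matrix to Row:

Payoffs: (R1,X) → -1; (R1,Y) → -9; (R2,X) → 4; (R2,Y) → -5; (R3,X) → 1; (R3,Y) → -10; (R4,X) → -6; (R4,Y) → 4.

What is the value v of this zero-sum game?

Row minima: R1 → -9, R2 → -5, R3 → -10, R4 → -6; maximin = -5.
Column maxima: X → 4, Y → 4; minimax = 4.
-5 ≠ 4, so there is no saddle point; optimal play is mixed.
R1 is strictly dominated by R2, so Row never plays it.
R3 is strictly dominated by R2, so Row never plays it.
On the remaining 2×2 (R2, R4 vs X, Y):
Let Row play R2 with probability p. Expected payoff against X: 4p + (-6)(1−p) = 10p − 6; against Y: (-5)p + 4(1−p) = −9p + 4.
Setting these equal: 10p − 6 = −9p + 4 ⇒ 19p = 10 ⇒ p = 10/19, and the value is (10)·(10/19) − 6 = -14/19.
For Column: with q = P(X), equating R2's and R4's payoffs gives 9q − 5 = −10q + 4 ⇒ q = 9/19.

-14/19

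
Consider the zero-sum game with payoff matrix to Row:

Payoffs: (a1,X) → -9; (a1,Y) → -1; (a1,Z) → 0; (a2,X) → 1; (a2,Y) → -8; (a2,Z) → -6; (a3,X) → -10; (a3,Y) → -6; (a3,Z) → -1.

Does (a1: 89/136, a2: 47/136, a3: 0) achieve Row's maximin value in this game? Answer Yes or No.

No

Against X this mix gives (89/136)·(-9) + (47/136)·1 = -377/68.
Against Y this mix gives (89/136)·(-1) + (47/136)·(-8) = -465/136.
Against Z this mix gives (89/136)·0 + (47/136)·(-6) = -141/68.
Column will play X, holding Row to -377/68. Shifting weight toward the row that does better against X would raise this floor (the equalizing mix achieves -73/17 against both X and Y), so the proposed strategy is not optimal.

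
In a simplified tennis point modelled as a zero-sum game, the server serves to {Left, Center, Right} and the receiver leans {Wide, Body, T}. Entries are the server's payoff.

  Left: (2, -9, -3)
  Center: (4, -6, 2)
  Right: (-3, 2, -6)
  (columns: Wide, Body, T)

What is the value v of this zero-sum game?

-2

Row minima: Left → -9, Center → -6, Right → -6; maximin = -6.
Column maxima: Wide → 4, Body → 2, T → 2; minimax = 2.
-6 ≠ 2, so there is no saddle point; optimal play is mixed.
Left is strictly dominated by Center, so the server never plays it.
Wide is strictly dominated by T (it gives the server strictly more in every row), so the receiver never plays it.
On the remaining 2×2 (Center, Right vs Body, T):
Let the server play Center with probability p. Expected payoff against Body: (-6)p + 2(1−p) = −8p + 2; against T: 2p + (-6)(1−p) = 8p − 6.
Setting these equal: −8p + 2 = 8p − 6 ⇒ −16p = -8 ⇒ p = 1/2, and the value is (-8)·(1/2) + 2 = -2.
For the receiver: with q = P(Body), equating Center's and Right's payoffs gives −8q + 2 = 8q − 6 ⇒ q = 1/2.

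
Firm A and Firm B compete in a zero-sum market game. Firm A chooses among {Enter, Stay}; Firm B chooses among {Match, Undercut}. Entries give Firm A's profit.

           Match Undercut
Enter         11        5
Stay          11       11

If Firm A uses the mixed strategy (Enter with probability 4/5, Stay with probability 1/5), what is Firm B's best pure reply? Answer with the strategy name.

If Firm B plays Match, Firm A's expected payoff is (4/5)·11 + (1/5)·11 = 11.
If Firm B plays Undercut, Firm A's expected payoff is (4/5)·5 + (1/5)·11 = 31/5.
Firm B minimizes Firm A's payoff; the smallest is 31/5, so the best response is Undercut.

Undercut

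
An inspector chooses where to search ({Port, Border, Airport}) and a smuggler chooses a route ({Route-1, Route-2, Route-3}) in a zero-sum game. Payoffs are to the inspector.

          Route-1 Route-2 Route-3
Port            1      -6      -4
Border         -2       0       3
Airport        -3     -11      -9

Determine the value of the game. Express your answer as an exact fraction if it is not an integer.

-4/3

Row minima: Port → -6, Border → -2, Airport → -11; maximin = -2.
Column maxima: Route-1 → 1, Route-2 → 0, Route-3 → 3; minimax = 0.
-2 ≠ 0, so there is no saddle point; optimal play is mixed.
Airport is strictly dominated by Port, so the inspector never plays it.
Route-3 is strictly dominated by Route-2 (it gives the inspector strictly more in every row), so the smuggler never plays it.
On the remaining 2×2 (Port, Border vs Route-1, Route-2):
Let the inspector play Port with probability p. Expected payoff against Route-1: 1p + (-2)(1−p) = 3p − 2; against Route-2: (-6)p + 0(1−p) = −6p.
Setting these equal: 3p − 2 = −6p ⇒ 9p = 2 ⇒ p = 2/9, and the value is (3)·(2/9) − 2 = -4/3.
For the smuggler: with q = P(Route-1), equating Port's and Border's payoffs gives 7q − 6 = −2q ⇒ q = 2/3.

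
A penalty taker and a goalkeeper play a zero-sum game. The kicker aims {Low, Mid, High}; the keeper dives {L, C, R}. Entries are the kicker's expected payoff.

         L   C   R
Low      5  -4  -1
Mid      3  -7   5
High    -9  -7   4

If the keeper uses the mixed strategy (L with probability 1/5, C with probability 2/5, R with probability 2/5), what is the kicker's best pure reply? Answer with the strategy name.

Mid

Expected payoff of Low: (1/5)·5 + (2/5)·(-4) + (2/5)·(-1) = -1.
Expected payoff of Mid: (1/5)·3 + (2/5)·(-7) + (2/5)·5 = -1/5.
Expected payoff of High: (1/5)·(-9) + (2/5)·(-7) + (2/5)·4 = -3.
The largest is -1/5, so the kicker's best response is Mid.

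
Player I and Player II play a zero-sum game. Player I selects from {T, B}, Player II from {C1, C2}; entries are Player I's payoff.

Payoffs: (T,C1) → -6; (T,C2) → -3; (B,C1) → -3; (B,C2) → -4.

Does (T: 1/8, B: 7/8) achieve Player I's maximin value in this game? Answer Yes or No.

No

Against C1 this mix gives (1/8)·(-6) + (7/8)·(-3) = -27/8.
Against C2 this mix gives (1/8)·(-3) + (7/8)·(-4) = -31/8.
Player II will play C2, holding Player I to -31/8. Shifting weight toward the row that does better against C2 would raise this floor (the equalizing mix achieves -15/4 against both C2 and C1), so the proposed strategy is not optimal.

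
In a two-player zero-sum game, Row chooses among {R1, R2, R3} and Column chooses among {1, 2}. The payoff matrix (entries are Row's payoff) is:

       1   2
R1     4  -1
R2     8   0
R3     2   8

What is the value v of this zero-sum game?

Row minima: R1 → -1, R2 → 0, R3 → 2; maximin = 2.
Column maxima: 1 → 8, 2 → 8; minimax = 8.
2 ≠ 8, so there is no saddle point; optimal play is mixed.
R1 is strictly dominated by R2, so Row never plays it.
On the remaining 2×2 (R2, R3 vs 1, 2):
Let Row play R2 with probability p. Expected payoff against 1: 8p + 2(1−p) = 6p + 2; against 2: 0p + 8(1−p) = −8p + 8.
Setting these equal: 6p + 2 = −8p + 8 ⇒ 14p = 6 ⇒ p = 3/7, and the value is (6)·(3/7) + 2 = 32/7.
For Column: with q = P(1), equating R2's and R3's payoffs gives 8q = −6q + 8 ⇒ q = 4/7.

32/7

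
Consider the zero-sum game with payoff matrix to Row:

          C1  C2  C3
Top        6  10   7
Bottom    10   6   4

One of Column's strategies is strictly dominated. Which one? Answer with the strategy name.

C2

C3 holds Row's payoff strictly below C2 in every row: 7 < 10, 4 < 6.
So C2 is strictly dominated for Column.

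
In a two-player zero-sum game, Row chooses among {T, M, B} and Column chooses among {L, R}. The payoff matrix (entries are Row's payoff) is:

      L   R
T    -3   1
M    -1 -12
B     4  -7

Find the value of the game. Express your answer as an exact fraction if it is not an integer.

-17/15

Row minima: T → -3, M → -12, B → -7; maximin = -3.
Column maxima: L → 4, R → 1; minimax = 1.
-3 ≠ 1, so there is no saddle point; optimal play is mixed.
M is strictly dominated by B, so Row never plays it.
On the remaining 2×2 (T, B vs L, R):
Let Row play T with probability p. Expected payoff against L: (-3)p + 4(1−p) = −7p + 4; against R: 1p + (-7)(1−p) = 8p − 7.
Setting these equal: −7p + 4 = 8p − 7 ⇒ −15p = -11 ⇒ p = 11/15, and the value is (-7)·(11/15) + 4 = -17/15.
For Column: with q = P(L), equating T's and B's payoffs gives −4q + 1 = 11q − 7 ⇒ q = 8/15.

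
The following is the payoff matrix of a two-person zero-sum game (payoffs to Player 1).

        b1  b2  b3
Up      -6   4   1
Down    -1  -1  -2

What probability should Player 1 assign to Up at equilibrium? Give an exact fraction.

Row minima: Up → -6, Down → -2; maximin = -2.
Column maxima: b1 → -1, b2 → 4, b3 → 1; minimax = -1.
-2 ≠ -1, so there is no saddle point; optimal play is mixed.
b2 is strictly dominated by b3 (it gives Player 1 strictly more in every row), so Player 2 never plays it.
On the remaining 2×2 (Up, Down vs b1, b3):
Let Player 1 play Up with probability p. Expected payoff against b1: (-6)p + (-1)(1−p) = −5p − 1; against b3: 1p + (-2)(1−p) = 3p − 2.
Setting these equal: −5p − 1 = 3p − 2 ⇒ −8p = -1 ⇒ p = 1/8, and the value is (-5)·(1/8) − 1 = -13/8.
For Player 2: with q = P(b1), equating Up's and Down's payoffs gives −7q + 1 = q − 2 ⇒ q = 3/8.

1/8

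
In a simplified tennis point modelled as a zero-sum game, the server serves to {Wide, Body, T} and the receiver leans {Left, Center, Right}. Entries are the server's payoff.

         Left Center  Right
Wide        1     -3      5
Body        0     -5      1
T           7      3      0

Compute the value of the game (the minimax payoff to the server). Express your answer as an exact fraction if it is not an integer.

15/11

Row minima: Wide → -3, Body → -5, T → 0; maximin = 0.
Column maxima: Left → 7, Center → 3, Right → 5; minimax = 3.
0 ≠ 3, so there is no saddle point; optimal play is mixed.
Body is strictly dominated by Wide, so the server never plays it.
Left is strictly dominated by Center (it gives the server strictly more in every row), so the receiver never plays it.
On the remaining 2×2 (Wide, T vs Center, Right):
Let the server play Wide with probability p. Expected payoff against Center: (-3)p + 3(1−p) = −6p + 3; against Right: 5p + 0(1−p) = 5p.
Setting these equal: −6p + 3 = 5p ⇒ −11p = -3 ⇒ p = 3/11, and the value is (-6)·(3/11) + 3 = 15/11.
For the receiver: with q = P(Center), equating Wide's and T's payoffs gives −8q + 5 = 3q ⇒ q = 5/11.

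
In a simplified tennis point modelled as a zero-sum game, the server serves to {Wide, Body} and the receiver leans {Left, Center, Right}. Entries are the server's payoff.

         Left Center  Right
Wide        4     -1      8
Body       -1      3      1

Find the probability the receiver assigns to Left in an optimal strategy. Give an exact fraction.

4/9

Row minima: Wide → -1, Body → -1; maximin = -1.
Column maxima: Left → 4, Center → 3, Right → 8; minimax = 3.
-1 ≠ 3, so there is no saddle point; optimal play is mixed.
Right is strictly dominated by Left (it gives the server strictly more in every row), so the receiver never plays it.
On the remaining 2×2 (Wide, Body vs Left, Center):
Let the server play Wide with probability p. Expected payoff against Left: 4p + (-1)(1−p) = 5p − 1; against Center: (-1)p + 3(1−p) = −4p + 3.
Setting these equal: 5p − 1 = −4p + 3 ⇒ 9p = 4 ⇒ p = 4/9, and the value is (5)·(4/9) − 1 = 11/9.
For the receiver: with q = P(Left), equating Wide's and Body's payoffs gives 5q − 1 = −4q + 3 ⇒ q = 4/9.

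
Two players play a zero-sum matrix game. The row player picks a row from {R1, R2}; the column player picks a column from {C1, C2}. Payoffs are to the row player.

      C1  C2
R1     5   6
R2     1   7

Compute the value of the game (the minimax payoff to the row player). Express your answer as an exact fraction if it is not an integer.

5

Row minima: R1 → 5, R2 → 1; maximin = 5.
Column maxima: C1 → 5, C2 → 7; minimax = 5.
Since maximin = minimax = 5, there is a saddle point and the value is 5.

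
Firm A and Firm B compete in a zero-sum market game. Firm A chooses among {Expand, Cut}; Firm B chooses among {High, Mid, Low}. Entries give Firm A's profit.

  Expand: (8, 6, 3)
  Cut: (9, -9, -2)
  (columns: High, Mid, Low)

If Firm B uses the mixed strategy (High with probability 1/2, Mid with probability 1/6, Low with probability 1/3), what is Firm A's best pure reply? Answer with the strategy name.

Expected payoff of Expand: (1/2)·8 + (1/6)·6 + (1/3)·3 = 6.
Expected payoff of Cut: (1/2)·9 + (1/6)·(-9) + (1/3)·(-2) = 7/3.
The largest is 6, so Firm A's best response is Expand.

Expand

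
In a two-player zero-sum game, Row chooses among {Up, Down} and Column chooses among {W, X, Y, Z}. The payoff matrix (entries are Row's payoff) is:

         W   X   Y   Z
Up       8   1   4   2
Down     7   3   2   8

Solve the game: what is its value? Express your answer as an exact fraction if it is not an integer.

5/2

Row minima: Up → 1, Down → 2; maximin = 2.
Column maxima: W → 8, X → 3, Y → 4, Z → 8; minimax = 3.
2 ≠ 3, so there is no saddle point; optimal play is mixed.
W is strictly dominated by X (it gives Row strictly more in every row), so Column never plays it.
Z is strictly dominated by X (it gives Row strictly more in every row), so Column never plays it.
On the remaining 2×2 (Up, Down vs X, Y):
Let Row play Up with probability p. Expected payoff against X: 1p + 3(1−p) = −2p + 3; against Y: 4p + 2(1−p) = 2p + 2.
Setting these equal: −2p + 3 = 2p + 2 ⇒ −4p = -1 ⇒ p = 1/4, and the value is (-2)·(1/4) + 3 = 5/2.
For Column: with q = P(X), equating Up's and Down's payoffs gives −3q + 4 = q + 2 ⇒ q = 1/2.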